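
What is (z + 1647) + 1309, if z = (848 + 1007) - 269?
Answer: 4542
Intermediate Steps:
z = 1586 (z = 1855 - 269 = 1586)
(z + 1647) + 1309 = (1586 + 1647) + 1309 = 3233 + 1309 = 4542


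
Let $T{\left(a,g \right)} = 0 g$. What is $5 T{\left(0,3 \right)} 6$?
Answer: $0$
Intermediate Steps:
$T{\left(a,g \right)} = 0$
$5 T{\left(0,3 \right)} 6 = 5 \cdot 0 \cdot 6 = 0 \cdot 6 = 0$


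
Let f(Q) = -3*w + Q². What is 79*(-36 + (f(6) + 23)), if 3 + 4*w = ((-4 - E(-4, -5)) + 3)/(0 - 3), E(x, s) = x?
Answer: 2054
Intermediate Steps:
w = -1 (w = -¾ + (((-4 - 1*(-4)) + 3)/(0 - 3))/4 = -¾ + (((-4 + 4) + 3)/(-3))/4 = -¾ + ((0 + 3)*(-⅓))/4 = -¾ + (3*(-⅓))/4 = -¾ + (¼)*(-1) = -¾ - ¼ = -1)
f(Q) = 3 + Q² (f(Q) = -3*(-1) + Q² = 3 + Q²)
79*(-36 + (f(6) + 23)) = 79*(-36 + ((3 + 6²) + 23)) = 79*(-36 + ((3 + 36) + 23)) = 79*(-36 + (39 + 23)) = 79*(-36 + 62) = 79*26 = 2054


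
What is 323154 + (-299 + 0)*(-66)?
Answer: 342888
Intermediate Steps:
323154 + (-299 + 0)*(-66) = 323154 - 299*(-66) = 323154 + 19734 = 342888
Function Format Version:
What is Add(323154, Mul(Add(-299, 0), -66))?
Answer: 342888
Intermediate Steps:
Add(323154, Mul(Add(-299, 0), -66)) = Add(323154, Mul(-299, -66)) = Add(323154, 19734) = 342888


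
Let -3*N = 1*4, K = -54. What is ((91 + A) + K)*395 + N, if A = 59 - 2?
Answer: 111386/3 ≈ 37129.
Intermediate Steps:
A = 57
N = -4/3 ≈ -1.3333
((91 + A) + K)*395 + N = ((91 + 57) - 54)*395 - 4/3 = (148 - 54)*395 - 4/3 = 94*395 - 4/3 = 37130 - 4/3 = 111386/3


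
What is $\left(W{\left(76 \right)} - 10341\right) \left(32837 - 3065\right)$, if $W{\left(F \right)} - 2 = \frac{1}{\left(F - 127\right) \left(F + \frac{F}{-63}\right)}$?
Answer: $- \frac{6164257446711}{20026} \approx -3.0781 \cdot 10^{8}$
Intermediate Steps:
$W{\left(F \right)} = 2 + \frac{63}{62 F \left(-127 + F\right)}$ ($W{\left(F \right)} = 2 + \frac{1}{\left(F - 127\right) \left(F + \frac{F}{-63}\right)} = 2 + \frac{1}{\left(-127 + F\right) \left(F + F \left(- \frac{1}{63}\right)\right)} = 2 + \frac{1}{\left(-127 + F\right) \left(F - \frac{F}{63}\right)} = 2 + \frac{1}{\left(-127 + F\right) \frac{62 F}{63}} = 2 + \frac{1}{\frac{62}{63} F \left(-127 + F\right)} = 2 + \frac{63}{62 F \left(-127 + F\right)}$)
$\left(W{\left(76 \right)} - 10341\right) \left(32837 - 3065\right) = \left(\frac{63 - 1196848 + 124 \cdot 76^{2}}{62 \cdot 76 \left(-127 + 76\right)} - 10341\right) \left(32837 - 3065\right) = \left(\frac{1}{62} \cdot \frac{1}{76} \frac{1}{-51} \left(63 - 1196848 + 124 \cdot 5776\right) - 10341\right) 29772 = \left(\frac{1}{62} \cdot \frac{1}{76} \left(- \frac{1}{51}\right) \left(63 - 1196848 + 716224\right) - 10341\right) 29772 = \left(\frac{1}{62} \cdot \frac{1}{76} \left(- \frac{1}{51}\right) \left(-480561\right) - 10341\right) 29772 = \left(\frac{160187}{80104} - 10341\right) 29772 = \left(- \frac{828195277}{80104}\right) 29772 = - \frac{6164257446711}{20026}$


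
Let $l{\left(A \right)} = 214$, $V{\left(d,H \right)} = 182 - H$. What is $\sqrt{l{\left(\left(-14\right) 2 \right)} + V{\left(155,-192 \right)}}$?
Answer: $14 \sqrt{3} \approx 24.249$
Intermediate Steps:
$\sqrt{l{\left(\left(-14\right) 2 \right)} + V{\left(155,-192 \right)}} = \sqrt{214 + \left(182 - -192\right)} = \sqrt{214 + \left(182 + 192\right)} = \sqrt{214 + 374} = \sqrt{588} = 14 \sqrt{3}$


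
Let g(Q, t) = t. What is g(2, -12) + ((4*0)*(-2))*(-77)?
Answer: -12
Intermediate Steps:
g(2, -12) + ((4*0)*(-2))*(-77) = -12 + ((4*0)*(-2))*(-77) = -12 + (0*(-2))*(-77) = -12 + 0*(-77) = -12 + 0 = -12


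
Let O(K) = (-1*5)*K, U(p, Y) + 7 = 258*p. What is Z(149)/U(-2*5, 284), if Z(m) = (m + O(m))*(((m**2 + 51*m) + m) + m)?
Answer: 17938408/2587 ≈ 6934.1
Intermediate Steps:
U(p, Y) = -7 + 258*p
O(K) = -5*K
Z(m) = -4*m*(m**2 + 53*m) (Z(m) = (m - 5*m)*(((m**2 + 51*m) + m) + m) = (-4*m)*((m**2 + 52*m) + m) = (-4*m)*(m**2 + 53*m) = -4*m*(m**2 + 53*m))
Z(149)/U(-2*5, 284) = (4*149**2*(-53 - 1*149))/(-7 + 258*(-2*5)) = (4*22201*(-53 - 149))/(-7 + 258*(-10)) = (4*22201*(-202))/(-7 - 2580) = -17938408/(-2587) = -17938408*(-1/2587) = 17938408/2587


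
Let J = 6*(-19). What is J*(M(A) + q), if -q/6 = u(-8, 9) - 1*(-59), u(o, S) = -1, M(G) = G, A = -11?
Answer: 40926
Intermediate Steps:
J = -114
q = -348 (q = -6*(-1 - 1*(-59)) = -6*(-1 + 59) = -6*58 = -348)
J*(M(A) + q) = -114*(-11 - 348) = -114*(-359) = 40926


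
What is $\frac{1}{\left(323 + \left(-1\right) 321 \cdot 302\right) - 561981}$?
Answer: $- \frac{1}{658600} \approx -1.5184 \cdot 10^{-6}$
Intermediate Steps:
$\frac{1}{\left(323 + \left(-1\right) 321 \cdot 302\right) - 561981} = \frac{1}{\left(323 - 96942\right) - 561981} = \frac{1}{-96619 - 561981} = \frac{1}{-658600} = - \frac{1}{658600}$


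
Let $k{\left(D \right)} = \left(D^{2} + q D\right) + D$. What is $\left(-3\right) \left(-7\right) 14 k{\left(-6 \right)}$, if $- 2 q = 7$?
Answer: $14994$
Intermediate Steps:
$q = - \frac{7}{2}$ ($q = \left(- \frac{1}{2}\right) 7 = - \frac{7}{2} \approx -3.5$)
$k{\left(D \right)} = D^{2} - \frac{5 D}{2}$ ($k{\left(D \right)} = \left(D^{2} - \frac{7 D}{2}\right) + D = D^{2} - \frac{5 D}{2}$)
$\left(-3\right) \left(-7\right) 14 k{\left(-6 \right)} = \left(-3\right) \left(-7\right) 14 \cdot \frac{1}{2} \left(-6\right) \left(-5 + 2 \left(-6\right)\right) = 21 \cdot 14 \cdot \frac{1}{2} \left(-6\right) \left(-5 - 12\right) = 294 \cdot \frac{1}{2} \left(-6\right) \left(-17\right) = 294 \cdot 51 = 14994$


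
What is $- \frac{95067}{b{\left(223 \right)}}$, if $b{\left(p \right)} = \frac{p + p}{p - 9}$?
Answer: $- \frac{10172169}{223} \approx -45615.0$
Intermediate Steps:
$b{\left(p \right)} = \frac{2 p}{-9 + p}$
$- \frac{95067}{b{\left(223 \right)}} = - \frac{95067}{2 \cdot 223 \frac{1}{-9 + 223}} = - \frac{95067}{2 \cdot 223 \cdot \frac{1}{214}} = - \frac{95067}{\frac{223}{107}} = \left(-95067\right) \frac{107}{223} = - \frac{10172169}{223}$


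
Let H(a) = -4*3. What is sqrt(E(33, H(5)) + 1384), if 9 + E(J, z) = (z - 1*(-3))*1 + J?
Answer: sqrt(1399) ≈ 37.403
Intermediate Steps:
H(a) = -12
E(J, z) = -6 + J + z (E(J, z) = -9 + ((z - 1*(-3))*1 + J) = -9 + ((z + 3)*1 + J) = -9 + ((3 + z)*1 + J) = -9 + ((3 + z) + J) = -9 + (3 + J + z) = -6 + J + z)
sqrt(E(33, H(5)) + 1384) = sqrt((-6 + 33 - 12) + 1384) = sqrt(15 + 1384) = sqrt(1399)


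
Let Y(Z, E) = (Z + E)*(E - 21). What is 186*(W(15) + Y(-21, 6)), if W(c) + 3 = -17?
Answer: 38130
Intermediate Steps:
Y(Z, E) = (-21 + E)*(E + Z) (Y(Z, E) = (E + Z)*(-21 + E) = (-21 + E)*(E + Z))
W(c) = -20 (W(c) = -3 - 17 = -20)
186*(W(15) + Y(-21, 6)) = 186*(-20 + (6² - 21*6 - 21*(-21) + 6*(-21))) = 186*(-20 + (36 - 126 + 441 - 126)) = 186*(-20 + 225) = 186*205 = 38130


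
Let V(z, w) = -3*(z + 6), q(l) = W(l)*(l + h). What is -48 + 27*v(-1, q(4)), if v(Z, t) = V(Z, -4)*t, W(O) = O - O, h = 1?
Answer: -48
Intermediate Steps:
W(O) = 0
q(l) = 0 (q(l) = 0*(l + 1) = 0*(1 + l) = 0)
V(z, w) = -18 - 3*z (V(z, w) = -3*(6 + z) = -18 - 3*z)
v(Z, t) = t*(-18 - 3*Z) (v(Z, t) = (-18 - 3*Z)*t = t*(-18 - 3*Z))
-48 + 27*v(-1, q(4)) = -48 + 27*(-3*0*(6 - 1)) = -48 + 27*(-3*0*5) = -48 + 27*0 = -48 + 0 = -48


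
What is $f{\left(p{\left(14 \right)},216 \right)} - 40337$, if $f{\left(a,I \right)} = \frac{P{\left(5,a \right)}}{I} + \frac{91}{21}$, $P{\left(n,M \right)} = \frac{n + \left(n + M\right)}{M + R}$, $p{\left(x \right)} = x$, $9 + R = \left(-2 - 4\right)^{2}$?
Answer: $- \frac{14882753}{369} \approx -40333.0$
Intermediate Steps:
$R = 27$ ($R = -9 + \left(-2 - 4\right)^{2} = -9 + \left(-6\right)^{2} = -9 + 36 = 27$)
$P{\left(n,M \right)} = \frac{M + 2 n}{27 + M}$ ($P{\left(n,M \right)} = \frac{n + \left(n + M\right)}{M + 27} = \frac{n + \left(M + n\right)}{27 + M} = \frac{M + 2 n}{27 + M}$)
$f{\left(a,I \right)} = \frac{13}{3} + \frac{10 + a}{I \left(27 + a\right)}$ ($f{\left(a,I \right)} = \frac{\frac{1}{27 + a} \left(a + 2 \cdot 5\right)}{I} + \frac{91}{21} = \frac{\frac{1}{27 + a} \left(a + 10\right)}{I} + 91 \cdot \frac{1}{21} = \frac{\frac{1}{27 + a} \left(10 + a\right)}{I} + \frac{13}{3} = \frac{10 + a}{I \left(27 + a\right)} + \frac{13}{3} = \frac{13}{3} + \frac{10 + a}{I \left(27 + a\right)}$)
$f{\left(p{\left(14 \right)},216 \right)} - 40337 = \frac{10 + 14 + \frac{13}{3} \cdot 216 \left(27 + 14\right)}{216 \left(27 + 14\right)} - 40337 = \frac{10 + 14 + \frac{13}{3} \cdot 216 \cdot 41}{216 \cdot 41} - 40337 = \frac{1}{216} \cdot \frac{1}{41} \left(10 + 14 + 38376\right) - 40337 = \frac{1}{216} \cdot \frac{1}{41} \cdot 38400 - 40337 = \frac{1600}{369} - 40337 = - \frac{14882753}{369}$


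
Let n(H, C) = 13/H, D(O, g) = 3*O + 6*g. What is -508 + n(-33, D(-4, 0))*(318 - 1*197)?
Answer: -1667/3 ≈ -555.67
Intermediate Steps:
-508 + n(-33, D(-4, 0))*(318 - 1*197) = -508 + (13/(-33))*(318 - 1*197) = -508 + (13*(-1/33))*(318 - 197) = -508 - 13/33*121 = -508 - 143/3 = -1667/3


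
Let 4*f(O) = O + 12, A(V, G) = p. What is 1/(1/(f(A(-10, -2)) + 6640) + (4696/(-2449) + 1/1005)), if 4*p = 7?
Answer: -10464721491/20054297209 ≈ -0.52182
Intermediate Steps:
p = 7/4 (p = (¼)*7 = 7/4 ≈ 1.7500)
A(V, G) = 7/4
f(O) = 3 + O/4 (f(O) = (O + 12)/4 = (12 + O)/4 = 3 + O/4)
1/(1/(f(A(-10, -2)) + 6640) + (4696/(-2449) + 1/1005)) = 1/(1/((3 + (¼)*(7/4)) + 6640) + (4696/(-2449) + 1/1005)) = 1/(1/((3 + 7/16) + 6640) + (4696*(-1/2449) + 1*(1/1005))) = 1/(1/(55/16 + 6640) + (-4696/2449 + 1/1005)) = 1/(1/(106295/16) - 4717031/2461245) = 1/(16/106295 - 4717031/2461245) = 1/(-20054297209/10464721491) = -10464721491/20054297209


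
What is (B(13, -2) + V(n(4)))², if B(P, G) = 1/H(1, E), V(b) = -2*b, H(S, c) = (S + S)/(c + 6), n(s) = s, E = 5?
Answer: 25/4 ≈ 6.2500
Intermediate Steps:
H(S, c) = 2*S/(6 + c) (H(S, c) = (2*S)/(6 + c) = 2*S/(6 + c))
B(P, G) = 11/2 (B(P, G) = 1/(2*1/(6 + 5)) = 1/(2*1/11) = 1/(2*1*(1/11)) = 1/(2/11) = 11/2)
(B(13, -2) + V(n(4)))² = (11/2 - 2*4)² = (11/2 - 8)² = (-5/2)² = 25/4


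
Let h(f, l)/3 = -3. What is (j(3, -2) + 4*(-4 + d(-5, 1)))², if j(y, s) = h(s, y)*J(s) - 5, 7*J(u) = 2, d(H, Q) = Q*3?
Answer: 6561/49 ≈ 133.90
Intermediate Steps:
d(H, Q) = 3*Q
h(f, l) = -9 (h(f, l) = 3*(-3) = -9)
J(u) = 2/7 (J(u) = (⅐)*2 = 2/7)
j(y, s) = -53/7 (j(y, s) = -9*2/7 - 5 = -18/7 - 5 = -53/7)
(j(3, -2) + 4*(-4 + d(-5, 1)))² = (-53/7 + 4*(-4 + 3*1))² = (-53/7 + 4*(-4 + 3))² = (-53/7 + 4*(-1))² = (-53/7 - 4)² = (-81/7)² = 6561/49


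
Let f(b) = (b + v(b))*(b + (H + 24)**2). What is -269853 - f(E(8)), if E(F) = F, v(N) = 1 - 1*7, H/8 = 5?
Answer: -278061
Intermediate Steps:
H = 40 (H = 8*5 = 40)
v(N) = -6 (v(N) = 1 - 7 = -6)
f(b) = (-6 + b)*(4096 + b) (f(b) = (b - 6)*(b + (40 + 24)**2) = (-6 + b)*(b + 64**2) = (-6 + b)*(b + 4096) = (-6 + b)*(4096 + b))
-269853 - f(E(8)) = -269853 - (-24576 + 8**2 + 4090*8) = -269853 - (-24576 + 64 + 32720) = -269853 - 1*8208 = -269853 - 8208 = -278061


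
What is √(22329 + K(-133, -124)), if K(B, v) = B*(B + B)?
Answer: √57707 ≈ 240.22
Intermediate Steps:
K(B, v) = 2*B² (K(B, v) = B*(2*B) = 2*B²)
√(22329 + K(-133, -124)) = √(22329 + 2*(-133)²) = √(22329 + 2*17689) = √(22329 + 35378) = √57707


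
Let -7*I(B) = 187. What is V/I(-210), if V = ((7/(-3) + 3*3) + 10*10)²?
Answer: -716800/1683 ≈ -425.91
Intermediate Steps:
I(B) = -187/7 (I(B) = -⅐*187 = -187/7)
V = 102400/9 (V = ((7*(-⅓) + 9) + 100)² = ((-7/3 + 9) + 100)² = (20/3 + 100)² = (320/3)² = 102400/9 ≈ 11378.)
V/I(-210) = 102400/(9*(-187/7)) = (102400/9)*(-7/187) = -716800/1683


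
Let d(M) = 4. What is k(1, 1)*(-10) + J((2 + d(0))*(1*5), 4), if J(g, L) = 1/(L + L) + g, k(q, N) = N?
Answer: 161/8 ≈ 20.125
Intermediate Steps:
J(g, L) = g + 1/(2*L) (J(g, L) = 1/(2*L) + g = g + 1/(2*L))
k(1, 1)*(-10) + J((2 + d(0))*(1*5), 4) = 1*(-10) + ((2 + 4)*(1*5) + (½)/4) = -10 + (6*5 + (½)*(¼)) = -10 + (30 + ⅛) = -10 + 241/8 = 161/8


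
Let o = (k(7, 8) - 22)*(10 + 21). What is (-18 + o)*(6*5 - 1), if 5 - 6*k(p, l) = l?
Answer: -41499/2 ≈ -20750.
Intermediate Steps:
k(p, l) = ⅚ - l/6
o = -1395/2 (o = ((⅚ - ⅙*8) - 22)*(10 + 21) = ((⅚ - 4/3) - 22)*31 = (-½ - 22)*31 = -45/2*31 = -1395/2 ≈ -697.50)
(-18 + o)*(6*5 - 1) = (-18 - 1395/2)*(6*5 - 1) = -1431*(30 - 1)/2 = -1431/2*29 = -41499/2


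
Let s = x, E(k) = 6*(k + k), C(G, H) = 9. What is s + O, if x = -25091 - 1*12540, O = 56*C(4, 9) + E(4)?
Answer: -37079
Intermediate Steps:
E(k) = 12*k (E(k) = 6*(2*k) = 12*k)
O = 552 (O = 56*9 + 12*4 = 504 + 48 = 552)
x = -37631 (x = -25091 - 12540 = -37631)
s = -37631
s + O = -37631 + 552 = -37079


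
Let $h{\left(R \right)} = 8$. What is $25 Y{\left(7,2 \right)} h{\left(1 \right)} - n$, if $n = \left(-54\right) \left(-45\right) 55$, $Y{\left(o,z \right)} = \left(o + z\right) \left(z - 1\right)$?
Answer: $-131850$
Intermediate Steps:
$Y{\left(o,z \right)} = \left(-1 + z\right) \left(o + z\right)$ ($Y{\left(o,z \right)} = \left(o + z\right) \left(-1 + z\right) = \left(-1 + z\right) \left(o + z\right)$)
$n = 133650$ ($n = 2430 \cdot 55 = 133650$)
$25 Y{\left(7,2 \right)} h{\left(1 \right)} - n = 25 \left(2^{2} - 7 - 2 + 7 \cdot 2\right) 8 - 133650 = 25 \left(4 - 7 - 2 + 14\right) 8 - 133650 = 25 \cdot 9 \cdot 8 - 133650 = 225 \cdot 8 - 133650 = 1800 - 133650 = -131850$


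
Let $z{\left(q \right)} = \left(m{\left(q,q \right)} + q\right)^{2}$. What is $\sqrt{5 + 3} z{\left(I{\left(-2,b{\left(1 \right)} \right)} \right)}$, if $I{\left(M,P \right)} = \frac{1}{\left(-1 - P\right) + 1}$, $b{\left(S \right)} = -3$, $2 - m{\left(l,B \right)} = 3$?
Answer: $\frac{8 \sqrt{2}}{9} \approx 1.2571$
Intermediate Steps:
$m{\left(l,B \right)} = -1$ ($m{\left(l,B \right)} = 2 - 3 = -1$)
$I{\left(M,P \right)} = - \frac{1}{P}$ ($I{\left(M,P \right)} = \frac{1}{\left(-1\right) P} = - \frac{1}{P}$)
$z{\left(q \right)} = \left(-1 + q\right)^{2}$
$\sqrt{5 + 3} z{\left(I{\left(-2,b{\left(1 \right)} \right)} \right)} = \sqrt{5 + 3} \left(-1 - \frac{1}{-3}\right)^{2} = \sqrt{8} \left(-1 - - \frac{1}{3}\right)^{2} = 2 \sqrt{2} \left(-1 + \frac{1}{3}\right)^{2} = 2 \sqrt{2} \left(- \frac{2}{3}\right)^{2} = 2 \sqrt{2} \cdot \frac{4}{9} = \frac{8 \sqrt{2}}{9}$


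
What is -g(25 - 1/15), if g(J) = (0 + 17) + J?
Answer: -629/15 ≈ -41.933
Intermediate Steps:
g(J) = 17 + J
-g(25 - 1/15) = -(17 + (25 - 1/15)) = -(17 + 374/15) = -1*629/15 = -629/15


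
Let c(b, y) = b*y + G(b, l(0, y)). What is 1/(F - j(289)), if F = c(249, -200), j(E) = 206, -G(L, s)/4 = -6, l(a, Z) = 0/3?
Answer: -1/49982 ≈ -2.0007e-5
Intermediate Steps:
l(a, Z) = 0 (l(a, Z) = 0*(1/3) = 0)
G(L, s) = 24 (G(L, s) = -4*(-6) = 24)
c(b, y) = 24 + b*y (c(b, y) = b*y + 24 = 24 + b*y)
F = -49776 (F = 24 + 249*(-200) = 24 - 49800 = -49776)
1/(F - j(289)) = 1/(-49776 - 1*206) = 1/(-49776 - 206) = 1/(-49982) = -1/49982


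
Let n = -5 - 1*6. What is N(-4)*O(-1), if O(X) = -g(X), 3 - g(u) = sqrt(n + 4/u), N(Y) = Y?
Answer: 12 - 4*I*sqrt(15) ≈ 12.0 - 15.492*I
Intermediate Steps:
n = -11 (n = -5 - 6 = -11)
g(u) = 3 - sqrt(-11 + 4/u)
O(X) = -3 + sqrt(-11 + 4/X) (O(X) = -(3 - sqrt(-11 + 4/X)) = -3 + sqrt(-11 + 4/X))
N(-4)*O(-1) = -4*(-3 + sqrt(-11 + 4/(-1))) = -4*(-3 + sqrt(-11 + 4*(-1))) = -4*(-3 + sqrt(-11 - 4)) = -4*(-3 + sqrt(-15)) = -4*(-3 + I*sqrt(15)) = 12 - 4*I*sqrt(15)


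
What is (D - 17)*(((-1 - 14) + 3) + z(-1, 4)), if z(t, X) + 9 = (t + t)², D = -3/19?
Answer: 5542/19 ≈ 291.68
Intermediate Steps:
D = -3/19 (D = -3*1/19 = -3/19 ≈ -0.15789)
z(t, X) = -9 + 4*t² (z(t, X) = -9 + (t + t)² = -9 + (2*t)² = -9 + 4*t²)
(D - 17)*(((-1 - 14) + 3) + z(-1, 4)) = (-3/19 - 17)*(((-1 - 14) + 3) + (-9 + 4*(-1)²)) = -326*((-15 + 3) + (-9 + 4*1))/19 = -326*(-12 + (-9 + 4))/19 = -326*(-12 - 5)/19 = -326/19*(-17) = 5542/19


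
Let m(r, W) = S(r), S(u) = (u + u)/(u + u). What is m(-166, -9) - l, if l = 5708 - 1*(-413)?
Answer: -6120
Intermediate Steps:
S(u) = 1 (S(u) = (2*u)/((2*u)) = (2*u)*(1/(2*u)) = 1)
l = 6121 (l = 5708 + 413 = 6121)
m(r, W) = 1
m(-166, -9) - l = 1 - 1*6121 = 1 - 6121 = -6120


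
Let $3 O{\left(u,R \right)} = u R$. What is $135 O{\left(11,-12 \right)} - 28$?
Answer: $-5968$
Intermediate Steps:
$O{\left(u,R \right)} = \frac{R u}{3}$ ($O{\left(u,R \right)} = \frac{u R}{3} = \frac{R u}{3}$)
$135 O{\left(11,-12 \right)} - 28 = 135 \cdot \frac{1}{3} \left(-12\right) 11 - 28 = 135 \left(-44\right) - 28 = -5940 - 28 = -5968$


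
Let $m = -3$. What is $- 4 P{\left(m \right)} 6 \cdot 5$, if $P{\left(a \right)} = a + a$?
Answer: $720$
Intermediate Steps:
$P{\left(a \right)} = 2 a$
$- 4 P{\left(m \right)} 6 \cdot 5 = - 4 \cdot 2 \left(-3\right) 6 \cdot 5 = \left(-4\right) \left(-6\right) 30 = 24 \cdot 30 = 720$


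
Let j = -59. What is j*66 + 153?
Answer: -3741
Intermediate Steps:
j*66 + 153 = -59*66 + 153 = -3894 + 153 = -3741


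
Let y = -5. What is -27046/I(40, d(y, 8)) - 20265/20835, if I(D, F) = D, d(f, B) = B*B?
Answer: -18810467/27780 ≈ -677.12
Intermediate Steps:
d(f, B) = B**2
-27046/I(40, d(y, 8)) - 20265/20835 = -27046/40 - 20265/20835 = -27046*1/40 - 20265*1/20835 = -13523/20 - 1351/1389 = -18810467/27780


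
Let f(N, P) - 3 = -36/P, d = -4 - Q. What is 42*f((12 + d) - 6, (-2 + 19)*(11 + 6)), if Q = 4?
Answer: 34902/289 ≈ 120.77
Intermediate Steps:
d = -8 (d = -4 - 1*4 = -4 - 4 = -8)
f(N, P) = 3 - 36/P
42*f((12 + d) - 6, (-2 + 19)*(11 + 6)) = 42*(3 - 36*1/((-2 + 19)*(11 + 6))) = 42*(3 - 36/(17*17)) = 42*(3 - 36/289) = 42*(831/289) = 34902/289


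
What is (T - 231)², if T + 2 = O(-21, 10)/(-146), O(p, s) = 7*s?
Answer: 290497936/5329 ≈ 54513.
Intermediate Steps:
T = -181/73 (T = -2 + (7*10)/(-146) = -2 + 70*(-1/146) = -2 - 35/73 = -181/73 ≈ -2.4795)
(T - 231)² = (-181/73 - 231)² = (-17044/73)² = 290497936/5329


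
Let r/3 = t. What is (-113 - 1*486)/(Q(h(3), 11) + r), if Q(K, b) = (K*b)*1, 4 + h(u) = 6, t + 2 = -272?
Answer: 599/800 ≈ 0.74875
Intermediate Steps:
t = -274 (t = -2 - 272 = -274)
h(u) = 2 (h(u) = -4 + 6 = 2)
Q(K, b) = K*b
r = -822 (r = 3*(-274) = -822)
(-113 - 1*486)/(Q(h(3), 11) + r) = (-113 - 1*486)/(2*11 - 822) = (-113 - 486)/(22 - 822) = -599/(-800) = -599*(-1/800) = 599/800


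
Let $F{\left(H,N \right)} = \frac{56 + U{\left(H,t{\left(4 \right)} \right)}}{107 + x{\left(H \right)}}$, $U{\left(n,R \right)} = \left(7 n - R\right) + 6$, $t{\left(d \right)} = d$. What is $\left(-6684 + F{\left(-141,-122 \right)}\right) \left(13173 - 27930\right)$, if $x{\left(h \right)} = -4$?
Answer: $\frac{10173195417}{103} \approx 9.8769 \cdot 10^{7}$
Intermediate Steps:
$U{\left(n,R \right)} = 6 - R + 7 n$ ($U{\left(n,R \right)} = \left(- R + 7 n\right) + 6 = 6 - R + 7 n$)
$F{\left(H,N \right)} = \frac{58}{103} + \frac{7 H}{103}$ ($F{\left(H,N \right)} = \frac{56 + \left(6 - 4 + 7 H\right)}{107 - 4} = \frac{56 + \left(6 - 4 + 7 H\right)}{103} = \left(56 + \left(2 + 7 H\right)\right) \frac{1}{103} = \left(58 + 7 H\right) \frac{1}{103} = \frac{58}{103} + \frac{7 H}{103}$)
$\left(-6684 + F{\left(-141,-122 \right)}\right) \left(13173 - 27930\right) = \left(-6684 + \left(\frac{58}{103} + \frac{7}{103} \left(-141\right)\right)\right) \left(13173 - 27930\right) = \left(-6684 + \left(\frac{58}{103} - \frac{987}{103}\right)\right) \left(-14757\right) = \left(-6684 - \frac{929}{103}\right) \left(-14757\right) = \left(- \frac{689381}{103}\right) \left(-14757\right) = \frac{10173195417}{103}$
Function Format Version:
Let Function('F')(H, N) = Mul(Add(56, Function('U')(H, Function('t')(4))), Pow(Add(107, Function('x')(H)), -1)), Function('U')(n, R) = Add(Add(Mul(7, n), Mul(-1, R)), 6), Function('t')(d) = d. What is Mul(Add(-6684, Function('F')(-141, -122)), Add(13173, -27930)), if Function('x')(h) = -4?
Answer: Rational(10173195417, 103) ≈ 9.8769e+7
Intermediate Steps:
Function('U')(n, R) = Add(6, Mul(-1, R), Mul(7, n)) (Function('U')(n, R) = Add(Add(Mul(-1, R), Mul(7, n)), 6) = Add(6, Mul(-1, R), Mul(7, n)))
Function('F')(H, N) = Add(Rational(58, 103), Mul(Rational(7, 103), H)) (Function('F')(H, N) = Mul(Add(56, Add(6, Mul(-1, 4), Mul(7, H))), Pow(Add(107, -4), -1)) = Mul(Add(56, Add(6, -4, Mul(7, H))), Pow(103, -1)) = Mul(Add(56, Add(2, Mul(7, H))), Rational(1, 103)) = Mul(Add(58, Mul(7, H)), Rational(1, 103)) = Add(Rational(58, 103), Mul(Rational(7, 103), H)))
Mul(Add(-6684, Function('F')(-141, -122)), Add(13173, -27930)) = Mul(Add(-6684, Add(Rational(58, 103), Mul(Rational(7, 103), -141))), Add(13173, -27930)) = Mul(Add(-6684, Add(Rational(58, 103), Rational(-987, 103))), -14757) = Mul(Add(-6684, Rational(-929, 103)), -14757) = Mul(Rational(-689381, 103), -14757) = Rational(10173195417, 103)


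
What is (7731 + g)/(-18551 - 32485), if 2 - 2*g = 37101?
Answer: 21637/102072 ≈ 0.21198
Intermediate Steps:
g = -37099/2 (g = 1 - ½*37101 = 1 - 37101/2 = -37099/2 ≈ -18550.)
(7731 + g)/(-18551 - 32485) = (7731 - 37099/2)/(-18551 - 32485) = -21637/2/(-51036) = -21637/2*(-1/51036) = 21637/102072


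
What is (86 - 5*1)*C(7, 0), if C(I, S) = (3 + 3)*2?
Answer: 972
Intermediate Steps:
C(I, S) = 12 (C(I, S) = 6*2 = 12)
(86 - 5*1)*C(7, 0) = (86 - 5*1)*12 = (86 - 5)*12 = 81*12 = 972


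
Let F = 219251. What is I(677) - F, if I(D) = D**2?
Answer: 239078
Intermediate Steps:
I(677) - F = 677**2 - 1*219251 = 458329 - 219251 = 239078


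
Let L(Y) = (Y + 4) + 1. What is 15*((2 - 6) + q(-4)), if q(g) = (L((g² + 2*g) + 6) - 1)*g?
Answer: -1140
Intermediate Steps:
L(Y) = 5 + Y (L(Y) = (4 + Y) + 1 = 5 + Y)
q(g) = g*(10 + g² + 2*g) (q(g) = ((5 + ((g² + 2*g) + 6)) - 1)*g = ((5 + (6 + g² + 2*g)) - 1)*g = ((11 + g² + 2*g) - 1)*g = (10 + g² + 2*g)*g = g*(10 + g² + 2*g))
15*((2 - 6) + q(-4)) = 15*((2 - 6) - 4*(10 + (-4)² + 2*(-4))) = 15*(-4 - 4*(10 + 16 - 8)) = 15*(-4 - 4*18) = 15*(-4 - 72) = 15*(-76) = -1140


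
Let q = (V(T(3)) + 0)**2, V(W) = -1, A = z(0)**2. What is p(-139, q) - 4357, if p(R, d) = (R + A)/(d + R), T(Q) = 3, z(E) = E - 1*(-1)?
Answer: -4356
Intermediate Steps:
z(E) = 1 + E (z(E) = E + 1 = 1 + E)
A = 1 (A = (1 + 0)**2 = 1**2 = 1)
q = 1 (q = (-1 + 0)**2 = (-1)**2 = 1)
p(R, d) = (1 + R)/(R + d) (p(R, d) = (R + 1)/(d + R) = (1 + R)/(R + d))
p(-139, q) - 4357 = (1 - 139)/(-139 + 1) - 4357 = -138/(-138) - 4357 = -1/138*(-138) - 4357 = 1 - 4357 = -4356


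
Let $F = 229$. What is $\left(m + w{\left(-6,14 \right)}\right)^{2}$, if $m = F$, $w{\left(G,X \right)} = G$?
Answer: $49729$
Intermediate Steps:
$m = 229$
$\left(m + w{\left(-6,14 \right)}\right)^{2} = \left(229 - 6\right)^{2} = 223^{2} = 49729$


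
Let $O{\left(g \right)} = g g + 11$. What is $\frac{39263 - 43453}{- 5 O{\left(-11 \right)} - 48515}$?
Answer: $\frac{838}{9835} \approx 0.085206$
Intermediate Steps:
$O{\left(g \right)} = 11 + g^{2}$ ($O{\left(g \right)} = g^{2} + 11 = 11 + g^{2}$)
$\frac{39263 - 43453}{- 5 O{\left(-11 \right)} - 48515} = \frac{39263 - 43453}{- 5 \left(11 + \left(-11\right)^{2}\right) - 48515} = - \frac{4190}{- 5 \left(11 + 121\right) - 48515} = - \frac{4190}{\left(-5\right) 132 - 48515} = - \frac{4190}{-660 - 48515} = - \frac{4190}{-49175} = \left(-4190\right) \left(- \frac{1}{49175}\right) = \frac{838}{9835}$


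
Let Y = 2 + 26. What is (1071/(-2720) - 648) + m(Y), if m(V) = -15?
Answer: -106143/160 ≈ -663.39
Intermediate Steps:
Y = 28
(1071/(-2720) - 648) + m(Y) = (1071/(-2720) - 648) - 15 = (1071*(-1/2720) - 648) - 15 = (-63/160 - 648) - 15 = -103743/160 - 15 = -106143/160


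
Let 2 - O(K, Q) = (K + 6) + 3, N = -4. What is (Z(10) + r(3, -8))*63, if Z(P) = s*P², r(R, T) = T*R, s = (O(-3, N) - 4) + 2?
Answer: -39312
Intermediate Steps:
O(K, Q) = -7 - K (O(K, Q) = 2 - ((K + 6) + 3) = 2 - ((6 + K) + 3) = 2 - (9 + K) = 2 + (-9 - K) = -7 - K)
s = -6 (s = ((-7 - 1*(-3)) - 4) + 2 = ((-7 + 3) - 4) + 2 = (-4 - 4) + 2 = -8 + 2 = -6)
r(R, T) = R*T
Z(P) = -6*P²
(Z(10) + r(3, -8))*63 = (-6*10² + 3*(-8))*63 = (-6*100 - 24)*63 = (-600 - 24)*63 = -624*63 = -39312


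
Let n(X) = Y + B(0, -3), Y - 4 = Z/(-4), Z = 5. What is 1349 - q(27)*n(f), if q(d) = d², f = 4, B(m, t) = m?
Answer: -2623/4 ≈ -655.75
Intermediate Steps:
Y = 11/4 (Y = 4 + 5/(-4) = 4 + 5*(-¼) = 4 - 5/4 = 11/4 ≈ 2.7500)
n(X) = 11/4 (n(X) = 11/4 + 0 = 11/4)
1349 - q(27)*n(f) = 1349 - 27²*11/4 = 1349 - 729*11/4 = 1349 - 1*8019/4 = 1349 - 8019/4 = -2623/4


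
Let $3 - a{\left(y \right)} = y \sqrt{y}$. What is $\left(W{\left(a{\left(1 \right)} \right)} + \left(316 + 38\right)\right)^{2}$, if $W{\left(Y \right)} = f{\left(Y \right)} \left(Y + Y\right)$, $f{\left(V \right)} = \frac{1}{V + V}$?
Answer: $126025$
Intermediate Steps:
$f{\left(V \right)} = \frac{1}{2 V}$
$a{\left(y \right)} = 3 - y^{\frac{3}{2}}$ ($a{\left(y \right)} = 3 - y \sqrt{y} = 3 - y^{\frac{3}{2}}$)
$W{\left(Y \right)} = 1$ ($W{\left(Y \right)} = \frac{1}{2 Y} \left(Y + Y\right) = \frac{1}{2 Y} 2 Y = 1$)
$\left(W{\left(a{\left(1 \right)} \right)} + \left(316 + 38\right)\right)^{2} = \left(1 + \left(316 + 38\right)\right)^{2} = \left(1 + 354\right)^{2} = 355^{2} = 126025$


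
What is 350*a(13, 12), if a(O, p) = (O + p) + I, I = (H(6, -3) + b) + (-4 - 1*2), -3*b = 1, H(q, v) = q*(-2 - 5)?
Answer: -24500/3 ≈ -8166.7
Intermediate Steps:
H(q, v) = -7*q (H(q, v) = q*(-7) = -7*q)
b = -⅓ (b = -⅓*1 = -⅓ ≈ -0.33333)
I = -145/3 (I = (-7*6 - ⅓) + (-4 - 1*2) = (-42 - ⅓) + (-4 - 2) = -127/3 - 6 = -145/3 ≈ -48.333)
a(O, p) = -145/3 + O + p (a(O, p) = (O + p) - 145/3 = -145/3 + O + p)
350*a(13, 12) = 350*(-145/3 + 13 + 12) = 350*(-70/3) = -24500/3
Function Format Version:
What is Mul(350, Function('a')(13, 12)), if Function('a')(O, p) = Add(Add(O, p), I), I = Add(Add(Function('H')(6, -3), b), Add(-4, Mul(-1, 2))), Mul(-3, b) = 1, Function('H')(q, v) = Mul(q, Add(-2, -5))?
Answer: Rational(-24500, 3) ≈ -8166.7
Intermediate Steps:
Function('H')(q, v) = Mul(-7, q) (Function('H')(q, v) = Mul(q, -7) = Mul(-7, q))
b = Rational(-1, 3) (b = Mul(Rational(-1, 3), 1) = Rational(-1, 3) ≈ -0.33333)
I = Rational(-145, 3) (I = Add(Add(Mul(-7, 6), Rational(-1, 3)), Add(-4, Mul(-1, 2))) = Add(Add(-42, Rational(-1, 3)), Add(-4, -2)) = Add(Rational(-127, 3), -6) = Rational(-145, 3) ≈ -48.333)
Function('a')(O, p) = Add(Rational(-145, 3), O, p) (Function('a')(O, p) = Add(Add(O, p), Rational(-145, 3)) = Add(Rational(-145, 3), O, p))
Mul(350, Function('a')(13, 12)) = Mul(350, Add(Rational(-145, 3), 13, 12)) = Mul(350, Rational(-70, 3)) = Rational(-24500, 3)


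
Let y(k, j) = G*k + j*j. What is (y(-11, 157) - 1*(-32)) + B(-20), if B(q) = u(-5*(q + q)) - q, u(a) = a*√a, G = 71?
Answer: 23920 + 2000*√2 ≈ 26748.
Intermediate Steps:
y(k, j) = j² + 71*k (y(k, j) = 71*k + j*j = 71*k + j² = j² + 71*k)
u(a) = a^(3/2)
B(q) = -q + 10*√10*(-q)^(3/2) (B(q) = (-5*(q + q))^(3/2) - q = (-10*q)^(3/2) - q = 10*√10*(-q)^(3/2) - q = -q + 10*√10*(-q)^(3/2))
(y(-11, 157) - 1*(-32)) + B(-20) = ((157² + 71*(-11)) - 1*(-32)) + (-1*(-20) + 10*√10*(-1*(-20))^(3/2)) = ((24649 - 781) + 32) + (20 + 10*√10*20^(3/2)) = (23868 + 32) + (20 + 10*√10*(40*√5)) = 23900 + (20 + 2000*√2) = 23920 + 2000*√2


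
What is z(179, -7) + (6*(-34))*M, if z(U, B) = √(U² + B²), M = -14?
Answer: 2856 + √32090 ≈ 3035.1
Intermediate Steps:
z(U, B) = √(B² + U²)
z(179, -7) + (6*(-34))*M = √((-7)² + 179²) + (6*(-34))*(-14) = √(49 + 32041) - 204*(-14) = √32090 + 2856 = 2856 + √32090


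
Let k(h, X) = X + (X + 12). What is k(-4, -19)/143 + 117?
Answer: 1285/11 ≈ 116.82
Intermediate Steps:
k(h, X) = 12 + 2*X (k(h, X) = X + (12 + X) = 12 + 2*X)
k(-4, -19)/143 + 117 = (12 + 2*(-19))/143 + 117 = (12 - 38)*(1/143) + 117 = -26*1/143 + 117 = -2/11 + 117 = 1285/11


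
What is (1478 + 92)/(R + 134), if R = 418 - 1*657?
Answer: -314/21 ≈ -14.952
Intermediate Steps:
R = -239 (R = 418 - 657 = -239)
(1478 + 92)/(R + 134) = (1478 + 92)/(-239 + 134) = 1570/(-105) = -1/105*1570 = -314/21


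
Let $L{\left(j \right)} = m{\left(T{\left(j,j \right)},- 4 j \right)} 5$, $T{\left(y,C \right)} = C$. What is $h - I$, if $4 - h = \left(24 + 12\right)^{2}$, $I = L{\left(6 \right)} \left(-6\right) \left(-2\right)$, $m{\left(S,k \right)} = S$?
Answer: $-1652$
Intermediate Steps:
$L{\left(j \right)} = 5 j$ ($L{\left(j \right)} = j 5 = 5 j$)
$I = 360$ ($I = 5 \cdot 6 \left(-6\right) \left(-2\right) = 30 \left(-6\right) \left(-2\right) = \left(-180\right) \left(-2\right) = 360$)
$h = -1292$ ($h = 4 - \left(24 + 12\right)^{2} = 4 - 36^{2} = 4 - 1296 = -1292$)
$h - I = -1292 - 360 = -1652$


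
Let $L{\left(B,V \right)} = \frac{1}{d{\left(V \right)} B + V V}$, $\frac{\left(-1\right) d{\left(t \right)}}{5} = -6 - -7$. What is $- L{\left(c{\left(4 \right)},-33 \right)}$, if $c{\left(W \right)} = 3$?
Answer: $- \frac{1}{1074} \approx -0.0009311$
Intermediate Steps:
$d{\left(t \right)} = -5$ ($d{\left(t \right)} = - 5 \left(-6 - -7\right) = - 5 \left(-6 + 7\right) = \left(-5\right) 1 = -5$)
$L{\left(B,V \right)} = \frac{1}{V^{2} - 5 B}$ ($L{\left(B,V \right)} = \frac{1}{- 5 B + V V} = \frac{1}{- 5 B + V^{2}} = \frac{1}{V^{2} - 5 B}$)
$- L{\left(c{\left(4 \right)},-33 \right)} = - \frac{1}{\left(-33\right)^{2} - 15} = - \frac{1}{1089 - 15} = - \frac{1}{1074}$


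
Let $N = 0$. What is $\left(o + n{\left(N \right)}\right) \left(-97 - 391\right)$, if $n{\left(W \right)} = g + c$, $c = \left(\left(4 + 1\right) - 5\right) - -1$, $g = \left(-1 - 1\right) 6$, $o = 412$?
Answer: $-195688$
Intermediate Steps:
$g = -12$ ($g = \left(-2\right) 6 = -12$)
$c = 1$ ($c = \left(5 - 5\right) + 1 = 0 + 1 = 1$)
$n{\left(W \right)} = -11$ ($n{\left(W \right)} = -12 + 1 = -11$)
$\left(o + n{\left(N \right)}\right) \left(-97 - 391\right) = \left(412 - 11\right) \left(-97 - 391\right) = 401 \left(-488\right) = -195688$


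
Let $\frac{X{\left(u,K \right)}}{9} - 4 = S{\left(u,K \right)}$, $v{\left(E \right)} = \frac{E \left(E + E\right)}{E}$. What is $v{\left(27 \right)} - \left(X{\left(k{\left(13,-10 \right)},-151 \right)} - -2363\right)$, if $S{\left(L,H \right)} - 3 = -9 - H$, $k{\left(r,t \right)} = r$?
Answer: $-3650$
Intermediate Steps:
$S{\left(L,H \right)} = -6 - H$ ($S{\left(L,H \right)} = 3 - \left(9 + H\right) = -6 - H$)
$v{\left(E \right)} = 2 E$ ($v{\left(E \right)} = \frac{E 2 E}{E} = \frac{2 E^{2}}{E} = 2 E$)
$X{\left(u,K \right)} = -18 - 9 K$ ($X{\left(u,K \right)} = 36 + 9 \left(-6 - K\right) = 36 - \left(54 + 9 K\right) = -18 - 9 K$)
$v{\left(27 \right)} - \left(X{\left(k{\left(13,-10 \right)},-151 \right)} - -2363\right) = 2 \cdot 27 - \left(\left(-18 - -1359\right) - -2363\right) = 54 - \left(\left(-18 + 1359\right) + 2363\right) = 54 - \left(1341 + 2363\right) = 54 - 3704 = -3650$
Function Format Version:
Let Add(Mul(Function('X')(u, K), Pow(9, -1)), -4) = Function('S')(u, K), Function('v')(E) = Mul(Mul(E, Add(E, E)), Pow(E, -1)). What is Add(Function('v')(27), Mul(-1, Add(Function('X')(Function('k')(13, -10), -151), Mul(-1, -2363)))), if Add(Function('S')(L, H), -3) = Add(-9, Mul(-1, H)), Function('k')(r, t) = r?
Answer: -3650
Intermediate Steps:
Function('S')(L, H) = Add(-6, Mul(-1, H)) (Function('S')(L, H) = Add(3, Add(-9, Mul(-1, H))) = Add(-6, Mul(-1, H)))
Function('v')(E) = Mul(2, E) (Function('v')(E) = Mul(Mul(E, Mul(2, E)), Pow(E, -1)) = Mul(Mul(2, Pow(E, 2)), Pow(E, -1)) = Mul(2, E))
Function('X')(u, K) = Add(-18, Mul(-9, K)) (Function('X')(u, K) = Add(36, Mul(9, Add(-6, Mul(-1, K)))) = Add(36, Add(-54, Mul(-9, K))) = Add(-18, Mul(-9, K)))
Add(Function('v')(27), Mul(-1, Add(Function('X')(Function('k')(13, -10), -151), Mul(-1, -2363)))) = Add(Mul(2, 27), Mul(-1, Add(Add(-18, Mul(-9, -151)), Mul(-1, -2363)))) = Add(54, Mul(-1, Add(Add(-18, 1359), 2363))) = Add(54, Mul(-1, Add(1341, 2363))) = Add(54, Mul(-1, 3704)) = Add(54, -3704) = -3650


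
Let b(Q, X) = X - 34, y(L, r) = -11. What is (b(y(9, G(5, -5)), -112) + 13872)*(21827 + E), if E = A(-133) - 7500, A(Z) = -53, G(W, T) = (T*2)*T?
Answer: 195924924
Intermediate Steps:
G(W, T) = 2*T² (G(W, T) = (2*T)*T = 2*T²)
b(Q, X) = -34 + X
E = -7553 (E = -53 - 7500 = -7553)
(b(y(9, G(5, -5)), -112) + 13872)*(21827 + E) = ((-34 - 112) + 13872)*(21827 - 7553) = (-146 + 13872)*14274 = 13726*14274 = 195924924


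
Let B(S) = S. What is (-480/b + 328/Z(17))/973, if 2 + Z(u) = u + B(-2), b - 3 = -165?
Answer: 9896/341523 ≈ 0.028976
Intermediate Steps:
b = -162 (b = 3 - 165 = -162)
Z(u) = -4 + u (Z(u) = -2 + (u - 2) = -2 + (-2 + u) = -4 + u)
(-480/b + 328/Z(17))/973 = (-480/(-162) + 328/(-4 + 17))/973 = (-480*(-1/162) + 328/13)*(1/973) = (80/27 + 328*(1/13))*(1/973) = (80/27 + 328/13)*(1/973) = (9896/351)*(1/973) = 9896/341523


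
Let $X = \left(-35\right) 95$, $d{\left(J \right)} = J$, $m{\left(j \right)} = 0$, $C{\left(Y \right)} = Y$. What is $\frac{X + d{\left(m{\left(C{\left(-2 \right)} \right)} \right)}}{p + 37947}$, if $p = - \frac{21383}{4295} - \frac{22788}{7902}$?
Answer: $- \frac{895614875}{10219204804} \approx -0.08764$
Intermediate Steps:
$X = -3325$
$p = - \frac{14824607}{1885505}$ ($p = \left(-21383\right) \frac{1}{4295} - \frac{1266}{439} = - \frac{21383}{4295} - \frac{1266}{439} = - \frac{14824607}{1885505} \approx -7.8624$)
$\frac{X + d{\left(m{\left(C{\left(-2 \right)} \right)} \right)}}{p + 37947} = \frac{-3325 + 0}{- \frac{14824607}{1885505} + 37947} = - \frac{3325}{\frac{71534433628}{1885505}} = \left(-3325\right) \frac{1885505}{71534433628} = - \frac{895614875}{10219204804}$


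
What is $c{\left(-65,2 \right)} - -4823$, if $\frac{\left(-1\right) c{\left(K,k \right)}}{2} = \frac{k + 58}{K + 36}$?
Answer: $\frac{139987}{29} \approx 4827.1$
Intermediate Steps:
$c{\left(K,k \right)} = - \frac{2 \left(58 + k\right)}{36 + K}$ ($c{\left(K,k \right)} = - 2 \frac{k + 58}{K + 36} = - 2 \frac{58 + k}{36 + K} = - \frac{2 \left(58 + k\right)}{36 + K}$)
$c{\left(-65,2 \right)} - -4823 = \frac{2 \left(-58 - 2\right)}{36 - 65} - -4823 = \frac{2 \left(-58 - 2\right)}{-29} + 4823 = 2 \left(- \frac{1}{29}\right) \left(-60\right) + 4823 = \frac{120}{29} + 4823 = \frac{139987}{29}$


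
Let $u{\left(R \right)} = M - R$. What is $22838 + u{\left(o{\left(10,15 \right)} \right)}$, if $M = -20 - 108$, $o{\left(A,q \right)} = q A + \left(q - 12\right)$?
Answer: $22557$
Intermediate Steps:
$o{\left(A,q \right)} = -12 + q + A q$ ($o{\left(A,q \right)} = A q + \left(-12 + q\right) = -12 + q + A q$)
$M = -128$ ($M = -20 - 108 = -128$)
$u{\left(R \right)} = -128 - R$
$22838 + u{\left(o{\left(10,15 \right)} \right)} = 22838 - \left(131 + 150\right) = 22838 - 281 = 22557$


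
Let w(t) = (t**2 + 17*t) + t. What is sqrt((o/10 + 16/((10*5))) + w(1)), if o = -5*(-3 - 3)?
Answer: 3*sqrt(62)/5 ≈ 4.7244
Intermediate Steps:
o = 30 (o = -5*(-6) = 30)
w(t) = t**2 + 18*t
sqrt((o/10 + 16/((10*5))) + w(1)) = sqrt((30/10 + 16/((10*5))) + 1*(18 + 1)) = sqrt((30*(1/10) + 16/50) + 1*19) = sqrt((3 + 16*(1/50)) + 19) = sqrt((3 + 8/25) + 19) = sqrt(83/25 + 19) = sqrt(558/25) = 3*sqrt(62)/5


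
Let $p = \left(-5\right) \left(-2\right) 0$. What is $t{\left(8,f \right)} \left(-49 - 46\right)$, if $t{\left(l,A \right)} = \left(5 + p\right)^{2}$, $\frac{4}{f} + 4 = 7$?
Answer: $-2375$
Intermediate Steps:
$p = 0$ ($p = 10 \cdot 0 = 0$)
$f = \frac{4}{3}$ ($f = \frac{4}{-4 + 7} = \frac{4}{3} \approx 1.3333$)
$t{\left(l,A \right)} = 25$ ($t{\left(l,A \right)} = \left(5 + 0\right)^{2} = 5^{2} = 25$)
$t{\left(8,f \right)} \left(-49 - 46\right) = 25 \left(-49 - 46\right) = 25 \left(-95\right) = -2375$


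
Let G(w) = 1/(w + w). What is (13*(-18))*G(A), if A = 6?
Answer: -39/2 ≈ -19.500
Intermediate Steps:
G(w) = 1/(2*w)
(13*(-18))*G(A) = (13*(-18))*((½)/6) = -117/6 = -234*1/12 = -39/2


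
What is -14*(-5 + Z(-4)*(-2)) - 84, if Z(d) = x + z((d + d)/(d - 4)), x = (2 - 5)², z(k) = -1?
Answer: 210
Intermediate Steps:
x = 9 (x = (-3)² = 9)
Z(d) = 8 (Z(d) = 9 - 1 = 8)
-14*(-5 + Z(-4)*(-2)) - 84 = -14*(-5 + 8*(-2)) - 84 = -14*(-5 - 16) - 84 = -14*(-21) - 84 = 294 - 84 = 210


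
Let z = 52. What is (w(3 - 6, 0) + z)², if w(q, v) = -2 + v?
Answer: 2500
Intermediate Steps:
(w(3 - 6, 0) + z)² = ((-2 + 0) + 52)² = (-2 + 52)² = 50² = 2500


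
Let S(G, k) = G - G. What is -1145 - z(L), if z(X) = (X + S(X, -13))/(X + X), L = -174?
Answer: -2291/2 ≈ -1145.5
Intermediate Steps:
S(G, k) = 0
z(X) = ½ (z(X) = (X + 0)/(X + X) = X/((2*X)) = X*(1/(2*X)) = ½)
-1145 - z(L) = -1145 - 1*½ = -1145 - ½ = -2291/2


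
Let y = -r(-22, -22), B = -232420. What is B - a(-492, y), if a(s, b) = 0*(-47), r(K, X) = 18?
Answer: -232420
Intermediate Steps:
y = -18 (y = -1*18 = -18)
a(s, b) = 0
B - a(-492, y) = -232420 - 1*0 = -232420 + 0 = -232420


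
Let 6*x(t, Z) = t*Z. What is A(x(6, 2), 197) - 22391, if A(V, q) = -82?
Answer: -22473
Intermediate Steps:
x(t, Z) = Z*t/6 (x(t, Z) = (t*Z)/6 = (Z*t)/6 = Z*t/6)
A(x(6, 2), 197) - 22391 = -82 - 22391 = -22473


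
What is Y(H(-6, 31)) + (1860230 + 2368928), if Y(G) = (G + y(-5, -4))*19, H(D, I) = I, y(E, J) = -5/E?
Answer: 4229766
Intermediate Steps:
Y(G) = 19 + 19*G (Y(G) = (G - 5/(-5))*19 = (G - 5*(-⅕))*19 = (G + 1)*19 = (1 + G)*19 = 19 + 19*G)
Y(H(-6, 31)) + (1860230 + 2368928) = (19 + 19*31) + (1860230 + 2368928) = (19 + 589) + 4229158 = 608 + 4229158 = 4229766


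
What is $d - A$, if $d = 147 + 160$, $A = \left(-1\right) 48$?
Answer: $355$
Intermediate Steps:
$A = -48$
$d = 307$
$d - A = 307 - -48 = 307 + 48 = 355$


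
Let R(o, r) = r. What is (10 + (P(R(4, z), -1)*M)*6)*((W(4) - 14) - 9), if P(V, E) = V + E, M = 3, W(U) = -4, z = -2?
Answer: 1188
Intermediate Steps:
P(V, E) = E + V
(10 + (P(R(4, z), -1)*M)*6)*((W(4) - 14) - 9) = (10 + ((-1 - 2)*3)*6)*((-4 - 14) - 9) = (10 - 3*3*6)*(-18 - 9) = (10 - 9*6)*(-27) = (10 - 54)*(-27) = -44*(-27) = 1188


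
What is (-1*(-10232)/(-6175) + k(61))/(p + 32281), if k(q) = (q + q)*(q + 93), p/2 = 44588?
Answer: 116005668/749996975 ≈ 0.15467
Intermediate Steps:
p = 89176 (p = 2*44588 = 89176)
k(q) = 2*q*(93 + q) (k(q) = (2*q)*(93 + q) = 2*q*(93 + q))
(-1*(-10232)/(-6175) + k(61))/(p + 32281) = (-1*(-10232)/(-6175) + 2*61*(93 + 61))/(89176 + 32281) = (10232*(-1/6175) + 2*61*154)/121457 = (-10232/6175 + 18788)*(1/121457) = (116005668/6175)*(1/121457) = 116005668/749996975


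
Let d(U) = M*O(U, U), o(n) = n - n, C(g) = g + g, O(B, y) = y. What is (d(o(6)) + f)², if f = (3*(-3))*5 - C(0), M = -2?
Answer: 2025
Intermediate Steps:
C(g) = 2*g
o(n) = 0
f = -45 (f = (3*(-3))*5 - 2*0 = -9*5 - 1*0 = -45 + 0 = -45)
d(U) = -2*U
(d(o(6)) + f)² = (-2*0 - 45)² = (0 - 45)² = (-45)² = 2025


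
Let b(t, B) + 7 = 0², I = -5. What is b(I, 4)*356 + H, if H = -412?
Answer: -2904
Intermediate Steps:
b(t, B) = -7 (b(t, B) = -7 + 0² = -7 + 0 = -7)
b(I, 4)*356 + H = -7*356 - 412 = -2492 - 412 = -2904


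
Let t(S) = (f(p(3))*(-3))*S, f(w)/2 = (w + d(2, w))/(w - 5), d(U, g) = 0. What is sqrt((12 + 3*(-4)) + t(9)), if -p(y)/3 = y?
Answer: 9*I*sqrt(21)/7 ≈ 5.8919*I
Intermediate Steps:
p(y) = -3*y
f(w) = 2*w/(-5 + w) (f(w) = 2*((w + 0)/(w - 5)) = 2*(w/(-5 + w)) = 2*w/(-5 + w))
t(S) = -27*S/7 (t(S) = ((2*(-3*3)/(-5 - 3*3))*(-3))*S = ((2*(-9)/(-5 - 9))*(-3))*S = ((2*(-9)/(-14))*(-3))*S = ((2*(-9)*(-1/14))*(-3))*S = ((9/7)*(-3))*S = -27*S/7)
sqrt((12 + 3*(-4)) + t(9)) = sqrt((12 + 3*(-4)) - 27/7*9) = sqrt((12 - 12) - 243/7) = sqrt(0 - 243/7) = sqrt(-243/7) = 9*I*sqrt(21)/7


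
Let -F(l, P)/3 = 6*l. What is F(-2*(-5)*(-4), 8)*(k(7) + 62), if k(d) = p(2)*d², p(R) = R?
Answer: 115200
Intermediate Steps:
F(l, P) = -18*l
k(d) = 2*d²
F(-2*(-5)*(-4), 8)*(k(7) + 62) = (-18*(-2*(-5))*(-4))*(2*7² + 62) = (-180*(-4))*(2*49 + 62) = (-18*(-40))*(98 + 62) = 720*160 = 115200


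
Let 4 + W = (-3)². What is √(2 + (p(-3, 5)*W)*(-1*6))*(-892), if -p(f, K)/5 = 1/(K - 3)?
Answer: -892*√77 ≈ -7827.3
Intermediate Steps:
p(f, K) = -5/(-3 + K) (p(f, K) = -5/(K - 3) = -5/(-3 + K))
W = 5 (W = -4 + (-3)² = -4 + 9 = 5)
√(2 + (p(-3, 5)*W)*(-1*6))*(-892) = √(2 + (-5/(-3 + 5)*5)*(-1*6))*(-892) = √(2 + (-5/2*5)*(-6))*(-892) = √(2 + (-5*½*5)*(-6))*(-892) = √(2 - 5/2*5*(-6))*(-892) = √(2 - 25/2*(-6))*(-892) = √(2 + 75)*(-892) = √77*(-892) = -892*√77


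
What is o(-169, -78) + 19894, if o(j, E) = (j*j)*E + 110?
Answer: -2207754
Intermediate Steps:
o(j, E) = 110 + E*j² (o(j, E) = j²*E + 110 = E*j² + 110 = 110 + E*j²)
o(-169, -78) + 19894 = (110 - 78*(-169)²) + 19894 = (110 - 78*28561) + 19894 = (110 - 2227758) + 19894 = -2227648 + 19894 = -2207754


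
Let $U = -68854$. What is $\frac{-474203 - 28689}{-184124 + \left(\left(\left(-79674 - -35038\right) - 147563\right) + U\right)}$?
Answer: $\frac{502892}{445177} \approx 1.1296$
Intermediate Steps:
$\frac{-474203 - 28689}{-184124 + \left(\left(\left(-79674 - -35038\right) - 147563\right) + U\right)} = \frac{-474203 - 28689}{-184124 - 261053} = - \frac{502892}{-184124 + \left(\left(\left(-79674 + 35038\right) - 147563\right) - 68854\right)} = - \frac{502892}{-184124 - 261053} = - \frac{502892}{-445177} = \left(-502892\right) \left(- \frac{1}{445177}\right) = \frac{502892}{445177}$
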